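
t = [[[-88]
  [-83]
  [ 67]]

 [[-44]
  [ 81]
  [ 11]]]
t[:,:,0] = [[-88, -83, 67], [-44, 81, 11]]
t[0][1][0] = -83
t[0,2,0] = 67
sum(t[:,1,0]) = -2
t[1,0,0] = -44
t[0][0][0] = -88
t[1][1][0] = 81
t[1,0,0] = -44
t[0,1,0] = -83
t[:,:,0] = [[-88, -83, 67], [-44, 81, 11]]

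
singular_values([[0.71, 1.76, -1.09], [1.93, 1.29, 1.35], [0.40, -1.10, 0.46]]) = [2.95, 2.13, 0.6]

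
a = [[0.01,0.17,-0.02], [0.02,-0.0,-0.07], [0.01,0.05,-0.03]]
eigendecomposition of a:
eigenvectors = [[(-0.96+0j), (0.96+0j), (0.96-0j)],[0.16+0.00j, (-0.01+0.05j), -0.01-0.05j],[-0.22+0.00j, 0.28+0.00j, 0.28-0.00j]]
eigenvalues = [(-0.02+0j), 0.01j, -0.01j]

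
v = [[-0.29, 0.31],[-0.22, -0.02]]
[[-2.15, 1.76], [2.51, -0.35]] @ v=[[0.24, -0.7], [-0.65, 0.79]]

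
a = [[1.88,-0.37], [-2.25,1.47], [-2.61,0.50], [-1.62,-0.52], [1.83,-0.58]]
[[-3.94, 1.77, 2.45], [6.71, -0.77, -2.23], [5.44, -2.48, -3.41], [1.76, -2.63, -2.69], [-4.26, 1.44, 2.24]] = a @ [[-1.71, 1.20, 1.44], [1.95, 1.31, 0.69]]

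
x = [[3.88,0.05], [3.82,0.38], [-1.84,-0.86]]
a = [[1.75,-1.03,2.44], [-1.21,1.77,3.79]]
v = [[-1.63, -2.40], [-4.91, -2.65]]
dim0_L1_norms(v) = [6.54, 5.05]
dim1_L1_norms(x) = [3.93, 4.2, 2.7]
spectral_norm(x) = 5.78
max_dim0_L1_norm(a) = 6.23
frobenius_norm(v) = 6.29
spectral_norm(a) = 4.63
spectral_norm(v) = 6.17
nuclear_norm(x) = 6.53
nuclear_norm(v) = 7.38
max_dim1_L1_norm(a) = 6.77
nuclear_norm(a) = 7.39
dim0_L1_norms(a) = [2.96, 2.8, 6.23]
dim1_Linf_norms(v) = [2.4, 4.91]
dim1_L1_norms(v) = [4.03, 7.56]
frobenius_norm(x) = 5.82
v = a @ x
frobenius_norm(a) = 5.39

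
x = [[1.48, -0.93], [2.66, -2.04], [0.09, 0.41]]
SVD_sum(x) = [[1.4, -1.04],[2.69, -2.0],[-0.14, 0.10]] + [[0.08, 0.11],  [-0.03, -0.04],  [0.23, 0.31]]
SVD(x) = [[-0.46, 0.33], [-0.89, -0.12], [0.05, 0.93]] @ diag([3.7816704216616754, 0.40947383546352234]) @ [[-0.80, 0.60], [0.6, 0.8]]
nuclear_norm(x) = 4.19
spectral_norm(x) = 3.78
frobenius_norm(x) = 3.80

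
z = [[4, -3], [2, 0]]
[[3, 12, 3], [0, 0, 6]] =z @ [[0, 0, 3], [-1, -4, 3]]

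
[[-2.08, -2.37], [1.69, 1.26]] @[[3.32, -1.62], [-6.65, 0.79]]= [[8.85, 1.5], [-2.77, -1.74]]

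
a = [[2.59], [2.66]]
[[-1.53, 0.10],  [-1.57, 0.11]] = a@[[-0.59, 0.04]]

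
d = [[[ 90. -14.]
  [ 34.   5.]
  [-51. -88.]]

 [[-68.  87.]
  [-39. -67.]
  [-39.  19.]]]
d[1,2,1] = 19.0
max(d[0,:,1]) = 5.0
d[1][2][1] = 19.0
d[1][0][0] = -68.0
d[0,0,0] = 90.0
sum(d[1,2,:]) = -20.0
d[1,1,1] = -67.0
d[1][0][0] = -68.0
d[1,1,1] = -67.0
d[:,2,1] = [-88.0, 19.0]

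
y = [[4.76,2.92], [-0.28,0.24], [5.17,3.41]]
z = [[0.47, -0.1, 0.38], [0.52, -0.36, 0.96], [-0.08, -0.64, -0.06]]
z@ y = [[4.23, 2.64], [7.54, 4.71], [-0.51, -0.59]]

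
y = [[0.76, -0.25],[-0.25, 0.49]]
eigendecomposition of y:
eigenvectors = [[0.86, 0.51], [-0.51, 0.86]]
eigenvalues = [0.91, 0.34]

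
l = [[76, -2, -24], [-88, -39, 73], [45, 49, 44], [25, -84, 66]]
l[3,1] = -84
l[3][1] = -84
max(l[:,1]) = 49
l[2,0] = 45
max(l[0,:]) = 76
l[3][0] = 25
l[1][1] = -39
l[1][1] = -39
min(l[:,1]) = -84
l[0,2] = -24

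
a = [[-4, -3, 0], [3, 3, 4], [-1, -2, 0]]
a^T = [[-4, 3, -1], [-3, 3, -2], [0, 4, 0]]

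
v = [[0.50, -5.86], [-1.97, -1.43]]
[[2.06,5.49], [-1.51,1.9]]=v @ [[0.96,-0.27], [-0.27,-0.96]]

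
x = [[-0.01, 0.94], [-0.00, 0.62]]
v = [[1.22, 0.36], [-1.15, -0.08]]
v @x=[[-0.01, 1.37], [0.01, -1.13]]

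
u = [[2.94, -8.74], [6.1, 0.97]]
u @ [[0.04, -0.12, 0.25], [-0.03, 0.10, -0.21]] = [[0.38, -1.23, 2.57], [0.21, -0.64, 1.32]]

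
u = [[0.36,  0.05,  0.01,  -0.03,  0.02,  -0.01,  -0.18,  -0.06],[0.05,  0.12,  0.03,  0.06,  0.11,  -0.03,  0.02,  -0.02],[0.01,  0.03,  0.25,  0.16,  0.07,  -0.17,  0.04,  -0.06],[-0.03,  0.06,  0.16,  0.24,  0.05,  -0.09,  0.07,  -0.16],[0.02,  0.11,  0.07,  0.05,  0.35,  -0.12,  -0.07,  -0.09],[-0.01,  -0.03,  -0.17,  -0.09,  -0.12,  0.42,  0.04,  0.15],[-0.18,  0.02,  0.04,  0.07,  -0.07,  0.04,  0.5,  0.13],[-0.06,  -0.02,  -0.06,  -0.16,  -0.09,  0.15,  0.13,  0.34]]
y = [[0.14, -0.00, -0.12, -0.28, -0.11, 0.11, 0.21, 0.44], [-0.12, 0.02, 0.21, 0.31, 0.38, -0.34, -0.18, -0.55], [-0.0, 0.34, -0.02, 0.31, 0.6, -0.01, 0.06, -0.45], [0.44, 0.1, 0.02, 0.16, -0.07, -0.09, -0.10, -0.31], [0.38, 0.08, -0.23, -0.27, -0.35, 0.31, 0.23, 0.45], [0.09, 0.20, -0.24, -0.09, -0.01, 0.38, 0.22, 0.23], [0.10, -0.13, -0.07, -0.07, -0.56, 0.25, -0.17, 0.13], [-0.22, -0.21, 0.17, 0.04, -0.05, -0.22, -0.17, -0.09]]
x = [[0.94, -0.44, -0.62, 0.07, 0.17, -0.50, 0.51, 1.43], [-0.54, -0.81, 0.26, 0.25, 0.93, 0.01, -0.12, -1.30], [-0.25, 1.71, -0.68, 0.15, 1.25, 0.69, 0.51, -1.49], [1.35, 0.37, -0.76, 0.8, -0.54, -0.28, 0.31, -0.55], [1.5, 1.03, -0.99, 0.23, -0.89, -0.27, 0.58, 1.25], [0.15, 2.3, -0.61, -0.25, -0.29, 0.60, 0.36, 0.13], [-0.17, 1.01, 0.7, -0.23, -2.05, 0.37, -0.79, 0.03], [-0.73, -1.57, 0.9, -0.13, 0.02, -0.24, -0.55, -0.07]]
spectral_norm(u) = 0.84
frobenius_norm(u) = 1.18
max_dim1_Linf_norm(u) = 0.5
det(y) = -0.00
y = x @ u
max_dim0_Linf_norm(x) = 2.3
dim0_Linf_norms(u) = [0.36, 0.12, 0.25, 0.24, 0.35, 0.42, 0.5, 0.34]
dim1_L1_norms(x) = [4.68, 4.22, 6.73, 4.96, 6.74, 4.69, 5.35, 4.21]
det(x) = 0.00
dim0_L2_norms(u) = [0.41, 0.19, 0.36, 0.36, 0.41, 0.5, 0.56, 0.44]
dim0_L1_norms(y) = [1.49, 1.08, 1.08, 1.53, 2.13, 1.71, 1.34, 2.65]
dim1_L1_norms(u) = [0.72, 0.44, 0.79, 0.86, 0.88, 1.03, 1.05, 1.01]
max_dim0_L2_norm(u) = 0.56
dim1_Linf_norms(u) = [0.36, 0.12, 0.25, 0.24, 0.35, 0.42, 0.5, 0.34]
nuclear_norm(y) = 3.60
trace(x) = -0.90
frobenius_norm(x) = 6.62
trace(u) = 2.58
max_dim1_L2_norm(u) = 0.56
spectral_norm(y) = 1.64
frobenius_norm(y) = 2.01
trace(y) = 0.07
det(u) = 0.00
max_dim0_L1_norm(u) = 1.05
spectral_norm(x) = 4.40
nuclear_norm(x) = 12.76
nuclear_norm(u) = 2.58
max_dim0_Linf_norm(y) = 0.6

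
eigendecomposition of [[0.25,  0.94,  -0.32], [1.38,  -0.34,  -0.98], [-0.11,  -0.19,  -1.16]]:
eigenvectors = [[-0.71, -0.61, -0.38],[-0.69, 0.68, 0.83],[0.09, -0.40, 0.40]]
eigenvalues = [1.2, -1.0, -1.45]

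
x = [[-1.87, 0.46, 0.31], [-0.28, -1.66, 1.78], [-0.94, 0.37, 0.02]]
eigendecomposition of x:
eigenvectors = [[-0.28,-0.64,0.57], [-0.68,-0.71,-0.75], [-0.68,-0.27,0.35]]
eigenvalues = [0.0, -1.23, -2.28]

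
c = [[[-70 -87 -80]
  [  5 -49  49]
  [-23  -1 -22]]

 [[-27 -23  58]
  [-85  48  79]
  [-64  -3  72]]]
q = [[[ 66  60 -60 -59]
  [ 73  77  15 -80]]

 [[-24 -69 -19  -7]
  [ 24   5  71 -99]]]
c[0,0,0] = -70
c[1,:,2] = [58, 79, 72]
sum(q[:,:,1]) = 73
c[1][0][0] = -27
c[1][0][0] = -27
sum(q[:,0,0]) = 42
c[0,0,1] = -87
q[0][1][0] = 73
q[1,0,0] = -24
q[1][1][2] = 71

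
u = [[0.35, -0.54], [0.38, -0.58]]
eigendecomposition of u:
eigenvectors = [[0.83, 0.69], [0.55, 0.73]]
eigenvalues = [-0.01, -0.22]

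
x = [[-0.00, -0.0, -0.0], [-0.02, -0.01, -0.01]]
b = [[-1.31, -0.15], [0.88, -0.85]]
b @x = [[0.00, 0.0, 0.0], [0.02, 0.01, 0.01]]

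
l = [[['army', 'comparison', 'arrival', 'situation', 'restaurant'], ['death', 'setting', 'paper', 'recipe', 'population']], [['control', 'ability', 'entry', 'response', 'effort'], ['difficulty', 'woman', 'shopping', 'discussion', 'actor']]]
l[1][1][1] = 'woman'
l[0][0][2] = 'arrival'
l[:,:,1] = [['comparison', 'setting'], ['ability', 'woman']]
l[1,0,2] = 'entry'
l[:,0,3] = ['situation', 'response']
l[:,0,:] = [['army', 'comparison', 'arrival', 'situation', 'restaurant'], ['control', 'ability', 'entry', 'response', 'effort']]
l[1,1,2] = 'shopping'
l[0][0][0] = 'army'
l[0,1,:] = ['death', 'setting', 'paper', 'recipe', 'population']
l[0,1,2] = 'paper'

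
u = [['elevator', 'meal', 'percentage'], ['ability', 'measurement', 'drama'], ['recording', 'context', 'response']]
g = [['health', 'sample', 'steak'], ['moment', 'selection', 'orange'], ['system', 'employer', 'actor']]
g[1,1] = 'selection'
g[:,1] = ['sample', 'selection', 'employer']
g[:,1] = ['sample', 'selection', 'employer']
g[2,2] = 'actor'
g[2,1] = 'employer'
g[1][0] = 'moment'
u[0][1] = 'meal'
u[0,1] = 'meal'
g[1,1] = 'selection'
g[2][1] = 'employer'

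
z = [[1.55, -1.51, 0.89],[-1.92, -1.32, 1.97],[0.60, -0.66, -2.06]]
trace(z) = -1.83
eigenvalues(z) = [(2.35+0j), (-2.09+0.91j), (-2.09-0.91j)]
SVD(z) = [[0.09, -0.98, -0.15], [0.85, -0.0, 0.53], [-0.52, -0.18, 0.83]] @ diag([3.47362860182336, 2.343822436950478, 1.504659669374508]) @ [[-0.52, -0.26, 0.81], [-0.69, 0.69, -0.22], [-0.5, -0.68, -0.54]]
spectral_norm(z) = 3.47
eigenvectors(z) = [[0.91+0.00j, -0.35+0.01j, -0.35-0.01j], [(-0.38+0j), (-0.85+0j), -0.85-0.00j], [0.18+0.00j, (-0.01-0.39j), (-0.01+0.39j)]]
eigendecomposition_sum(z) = [[2.00+0.00j, (-0.83-0j), (0.03+0j)], [(-0.83+0j), 0.35+0.00j, (-0.01+0j)], [(0.4+0j), (-0.16-0j), (0.01+0j)]] + [[-0.23-0.09j, (-0.34+0.22j), 0.43+0.95j],  [(-0.54-0.24j), -0.83+0.53j, (0.99+2.3j)],  [(0.1-0.25j), -0.25-0.37j, -1.03+0.48j]] + [[(-0.23+0.09j), (-0.34-0.22j), (0.43-0.95j)], [(-0.54+0.24j), -0.83-0.53j, 0.99-2.30j], [(0.1+0.25j), (-0.25+0.37j), (-1.03-0.48j)]]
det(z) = 12.25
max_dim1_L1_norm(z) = 5.21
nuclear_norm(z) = 7.32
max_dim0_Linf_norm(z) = 2.06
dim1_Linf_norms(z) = [1.55, 1.97, 2.06]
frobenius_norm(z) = 4.45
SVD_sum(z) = [[-0.17, -0.08, 0.26], [-1.53, -0.77, 2.40], [0.94, 0.48, -1.48]] + [[1.6, -1.58, 0.51],[0.0, -0.0, 0.00],[0.29, -0.28, 0.09]] + [[0.11, 0.15, 0.12], [-0.40, -0.54, -0.43], [-0.63, -0.85, -0.67]]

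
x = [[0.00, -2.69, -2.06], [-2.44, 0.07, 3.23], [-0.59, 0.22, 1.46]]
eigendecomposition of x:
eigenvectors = [[-0.67, 0.77, 0.72], [0.70, 0.64, -0.48], [0.26, 0.08, 0.5]]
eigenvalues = [3.6, -2.46, 0.39]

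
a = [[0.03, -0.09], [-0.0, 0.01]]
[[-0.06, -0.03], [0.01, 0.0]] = a @ [[0.1, -0.12], [0.68, 0.3]]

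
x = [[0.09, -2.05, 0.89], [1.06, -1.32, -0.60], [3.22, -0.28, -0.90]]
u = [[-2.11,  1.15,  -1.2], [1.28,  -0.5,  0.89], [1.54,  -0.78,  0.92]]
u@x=[[-2.83,3.14,-1.49], [2.45,-2.21,0.64], [2.27,-2.38,1.01]]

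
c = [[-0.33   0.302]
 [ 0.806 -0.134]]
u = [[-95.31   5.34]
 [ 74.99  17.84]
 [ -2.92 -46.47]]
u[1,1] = 17.84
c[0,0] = -0.33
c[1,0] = 0.806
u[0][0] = -95.31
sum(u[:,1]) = -23.29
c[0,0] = -0.33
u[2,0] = -2.92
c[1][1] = -0.134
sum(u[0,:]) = -89.97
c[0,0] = -0.33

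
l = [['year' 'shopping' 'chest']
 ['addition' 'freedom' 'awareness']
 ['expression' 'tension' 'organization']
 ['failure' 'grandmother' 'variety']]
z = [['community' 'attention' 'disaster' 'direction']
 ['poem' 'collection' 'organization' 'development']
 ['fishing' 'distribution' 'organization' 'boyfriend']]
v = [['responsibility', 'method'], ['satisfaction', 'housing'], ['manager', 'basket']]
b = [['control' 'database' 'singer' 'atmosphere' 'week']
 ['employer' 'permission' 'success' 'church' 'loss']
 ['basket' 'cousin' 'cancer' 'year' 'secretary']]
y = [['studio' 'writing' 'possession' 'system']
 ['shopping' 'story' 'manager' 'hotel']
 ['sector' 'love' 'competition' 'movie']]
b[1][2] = 'success'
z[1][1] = 'collection'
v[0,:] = ['responsibility', 'method']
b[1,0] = 'employer'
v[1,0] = 'satisfaction'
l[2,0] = 'expression'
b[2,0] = 'basket'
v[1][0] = 'satisfaction'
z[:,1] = ['attention', 'collection', 'distribution']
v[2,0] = 'manager'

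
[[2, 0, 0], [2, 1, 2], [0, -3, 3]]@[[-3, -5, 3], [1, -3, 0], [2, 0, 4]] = [[-6, -10, 6], [-1, -13, 14], [3, 9, 12]]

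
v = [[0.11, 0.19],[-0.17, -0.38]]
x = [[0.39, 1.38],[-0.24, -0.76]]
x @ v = [[-0.19, -0.45], [0.1, 0.24]]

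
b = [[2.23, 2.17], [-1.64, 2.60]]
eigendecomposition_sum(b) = [[(1.12+1.06j),  1.08-1.40j],[-0.82+1.05j,  1.30+0.82j]] + [[1.11-1.06j, 1.08+1.40j], [(-0.82-1.05j), (1.3-0.82j)]]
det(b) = 9.36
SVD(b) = [[0.73, 0.69], [0.69, -0.73]] @ diag([3.399101750385328, 2.7527272459376357]) @ [[0.15, 0.99], [0.99, -0.15]]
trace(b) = 4.83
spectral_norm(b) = 3.40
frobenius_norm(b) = 4.37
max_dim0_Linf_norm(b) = 2.6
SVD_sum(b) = [[0.36, 2.45], [0.34, 2.31]] + [[1.87, -0.28], [-1.98, 0.29]]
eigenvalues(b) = [(2.42+1.88j), (2.42-1.88j)]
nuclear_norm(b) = 6.15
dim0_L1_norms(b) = [3.87, 4.77]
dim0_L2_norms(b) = [2.77, 3.39]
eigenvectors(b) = [[0.75+0.00j, 0.75-0.00j], [(0.06+0.65j), (0.06-0.65j)]]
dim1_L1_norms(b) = [4.4, 4.24]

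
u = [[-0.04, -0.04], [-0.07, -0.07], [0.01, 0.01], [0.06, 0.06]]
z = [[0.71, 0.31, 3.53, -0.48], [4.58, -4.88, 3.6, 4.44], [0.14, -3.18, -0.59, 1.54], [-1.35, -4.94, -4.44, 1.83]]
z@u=[[-0.04, -0.04], [0.46, 0.46], [0.3, 0.3], [0.47, 0.47]]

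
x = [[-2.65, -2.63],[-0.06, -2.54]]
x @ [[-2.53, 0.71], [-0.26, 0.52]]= [[7.39, -3.25], [0.81, -1.36]]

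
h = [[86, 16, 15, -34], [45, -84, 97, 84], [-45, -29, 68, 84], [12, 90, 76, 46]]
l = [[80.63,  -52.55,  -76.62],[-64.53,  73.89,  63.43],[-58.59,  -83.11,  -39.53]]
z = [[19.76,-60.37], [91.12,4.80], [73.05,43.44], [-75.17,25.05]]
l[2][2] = -39.53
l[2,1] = -83.11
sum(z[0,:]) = -40.61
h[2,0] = -45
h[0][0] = 86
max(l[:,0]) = 80.63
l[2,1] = -83.11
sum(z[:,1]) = 12.919999999999998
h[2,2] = 68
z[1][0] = 91.12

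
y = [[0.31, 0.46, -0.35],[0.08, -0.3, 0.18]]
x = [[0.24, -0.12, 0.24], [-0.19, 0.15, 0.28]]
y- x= [[0.07, 0.58, -0.59], [0.27, -0.45, -0.10]]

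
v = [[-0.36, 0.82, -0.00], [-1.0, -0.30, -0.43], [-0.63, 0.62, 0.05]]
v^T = [[-0.36, -1.00, -0.63], [0.82, -0.3, 0.62], [-0.00, -0.43, 0.05]]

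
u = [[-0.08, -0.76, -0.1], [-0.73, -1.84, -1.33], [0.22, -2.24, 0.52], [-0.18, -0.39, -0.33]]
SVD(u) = [[-0.25, -0.05, -0.97], [-0.70, 0.66, 0.15], [-0.65, -0.73, 0.2], [-0.15, 0.17, 0.00]] @ diag([3.0979178469825652, 1.5211869305280024, 0.009764002135225394]) @ [[0.13, 0.97, 0.21],[-0.44, 0.25, -0.86],[0.89, -0.02, -0.46]]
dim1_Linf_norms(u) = [0.76, 1.84, 2.24, 0.39]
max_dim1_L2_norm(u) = 2.38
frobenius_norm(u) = 3.45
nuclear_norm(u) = 4.63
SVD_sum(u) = [[-0.10, -0.74, -0.16],  [-0.29, -2.09, -0.46],  [-0.27, -1.96, -0.43],  [-0.06, -0.46, -0.1]] + [[0.03, -0.02, 0.06], [-0.44, 0.25, -0.87], [0.49, -0.28, 0.95], [-0.12, 0.07, -0.23]] + [[-0.01, 0.0, 0.0], [0.0, -0.00, -0.00], [0.0, -0.00, -0.00], [0.00, -0.00, -0.00]]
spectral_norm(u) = 3.10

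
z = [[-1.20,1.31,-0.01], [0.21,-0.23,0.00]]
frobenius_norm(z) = 1.80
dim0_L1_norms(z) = [1.41, 1.54, 0.01]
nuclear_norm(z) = 1.81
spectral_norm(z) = 1.80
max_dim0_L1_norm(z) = 1.54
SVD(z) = [[-0.98,0.17], [0.17,0.98]] @ diag([1.8036620441012785, 0.0017974060196542317]) @ [[0.68,  -0.74,  0.01], [-0.2,  -0.19,  -0.96]]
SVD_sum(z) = [[-1.20, 1.31, -0.01], [0.21, -0.23, 0.00]] + [[-0.0, -0.00, -0.00],[-0.00, -0.0, -0.00]]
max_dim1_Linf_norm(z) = 1.31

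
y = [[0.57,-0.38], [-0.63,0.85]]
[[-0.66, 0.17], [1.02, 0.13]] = y @ [[-0.69,0.79], [0.69,0.74]]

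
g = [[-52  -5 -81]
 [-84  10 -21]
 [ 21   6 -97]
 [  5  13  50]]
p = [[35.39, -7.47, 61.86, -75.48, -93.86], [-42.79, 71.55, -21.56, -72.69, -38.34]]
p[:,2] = [61.86, -21.56]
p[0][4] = -93.86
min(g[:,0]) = -84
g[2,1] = 6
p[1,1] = 71.55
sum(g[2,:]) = -70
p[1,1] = 71.55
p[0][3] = -75.48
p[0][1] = -7.47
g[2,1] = 6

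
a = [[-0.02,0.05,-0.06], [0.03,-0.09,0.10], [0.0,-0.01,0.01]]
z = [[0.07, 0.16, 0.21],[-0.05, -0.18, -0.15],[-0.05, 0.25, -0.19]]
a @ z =[[-0.0, -0.03, -0.0], [0.00, 0.05, 0.00], [-0.00, 0.00, -0.00]]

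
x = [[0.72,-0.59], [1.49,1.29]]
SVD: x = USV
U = [[-0.1, -0.99], [-0.99, 0.10]]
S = [1.98, 0.91]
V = [[-0.79, -0.62],  [-0.62, 0.79]]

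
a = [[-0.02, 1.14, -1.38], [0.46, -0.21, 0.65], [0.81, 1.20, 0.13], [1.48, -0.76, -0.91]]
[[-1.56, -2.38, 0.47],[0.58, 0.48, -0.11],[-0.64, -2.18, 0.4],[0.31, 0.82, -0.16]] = a @ [[0.18,  -0.16,  0.02], [-0.71,  -1.74,  0.33], [0.54,  0.29,  -0.07]]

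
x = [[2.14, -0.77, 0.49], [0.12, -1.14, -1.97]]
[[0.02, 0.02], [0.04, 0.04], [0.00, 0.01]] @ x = [[0.05, -0.04, -0.03], [0.09, -0.08, -0.06], [0.00, -0.01, -0.02]]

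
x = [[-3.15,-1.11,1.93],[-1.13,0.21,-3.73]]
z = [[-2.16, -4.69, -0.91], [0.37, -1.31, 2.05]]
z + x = [[-5.31, -5.8, 1.02], [-0.76, -1.10, -1.68]]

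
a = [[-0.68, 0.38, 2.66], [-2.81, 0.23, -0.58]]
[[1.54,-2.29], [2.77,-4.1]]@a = [[5.39, 0.06, 5.42], [9.64, 0.11, 9.75]]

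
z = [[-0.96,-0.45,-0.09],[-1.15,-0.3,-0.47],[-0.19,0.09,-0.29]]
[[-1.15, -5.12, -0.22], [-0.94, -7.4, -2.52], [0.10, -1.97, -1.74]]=z @ [[-0.03, 3.55, 1.26], [2.52, 2.73, -3.04], [0.47, 5.32, 4.22]]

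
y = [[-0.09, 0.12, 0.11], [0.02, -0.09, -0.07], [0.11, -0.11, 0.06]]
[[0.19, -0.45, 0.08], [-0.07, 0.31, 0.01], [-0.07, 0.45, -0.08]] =y@[[-1.26, 0.70, -1.36], [-0.16, -3.35, -0.51], [0.89, 0.12, 0.17]]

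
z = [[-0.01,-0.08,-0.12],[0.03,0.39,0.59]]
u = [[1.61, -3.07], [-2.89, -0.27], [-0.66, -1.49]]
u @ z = [[-0.11,-1.33,-2.0], [0.02,0.13,0.19], [-0.04,-0.53,-0.8]]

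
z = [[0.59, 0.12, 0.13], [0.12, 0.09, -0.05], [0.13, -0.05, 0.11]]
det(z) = -0.00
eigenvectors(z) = [[0.96, 0.28, -0.03], [0.19, -0.71, -0.68], [0.22, -0.64, 0.74]]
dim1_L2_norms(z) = [0.62, 0.16, 0.18]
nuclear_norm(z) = 0.80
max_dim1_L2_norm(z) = 0.62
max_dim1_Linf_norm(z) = 0.59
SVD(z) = [[-0.96, -0.03, -0.28], [-0.19, -0.68, 0.71], [-0.22, 0.74, 0.64]] @ diag([0.6429111291269688, 0.15018552127607934, 0.0030966504030478605]) @ [[-0.96, -0.19, -0.22],[-0.03, -0.68, 0.74],[0.28, -0.71, -0.64]]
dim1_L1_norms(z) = [0.84, 0.26, 0.29]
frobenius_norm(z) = 0.66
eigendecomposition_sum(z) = [[0.59, 0.12, 0.13], [0.12, 0.02, 0.03], [0.13, 0.03, 0.03]] + [[-0.00, 0.00, 0.00], [0.0, -0.00, -0.0], [0.00, -0.00, -0.0]] + [[0.00, 0.0, -0.00], [0.0, 0.07, -0.07], [-0.0, -0.07, 0.08]]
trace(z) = 0.79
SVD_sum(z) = [[0.59, 0.12, 0.13], [0.12, 0.02, 0.03], [0.13, 0.03, 0.03]] + [[0.00, 0.00, -0.0], [0.00, 0.07, -0.07], [-0.0, -0.07, 0.08]] + [[-0.0, 0.0, 0.00], [0.00, -0.00, -0.0], [0.0, -0.0, -0.0]]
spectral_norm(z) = 0.64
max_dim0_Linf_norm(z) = 0.59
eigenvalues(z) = [0.64, -0.0, 0.15]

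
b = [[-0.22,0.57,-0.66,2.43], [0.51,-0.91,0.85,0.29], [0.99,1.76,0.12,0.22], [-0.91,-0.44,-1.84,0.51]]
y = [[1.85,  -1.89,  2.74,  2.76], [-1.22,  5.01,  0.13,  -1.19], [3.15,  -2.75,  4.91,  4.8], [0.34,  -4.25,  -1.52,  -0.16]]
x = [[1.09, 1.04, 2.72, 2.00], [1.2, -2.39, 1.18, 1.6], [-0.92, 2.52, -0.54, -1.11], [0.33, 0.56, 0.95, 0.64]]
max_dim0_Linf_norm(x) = 2.72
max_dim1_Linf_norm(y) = 5.01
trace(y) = 11.61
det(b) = 5.32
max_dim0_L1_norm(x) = 6.51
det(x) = 0.00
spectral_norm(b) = 2.92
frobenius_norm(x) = 5.94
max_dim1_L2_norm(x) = 3.7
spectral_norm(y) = 9.98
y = b @ x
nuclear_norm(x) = 8.29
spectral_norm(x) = 4.82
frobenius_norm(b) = 4.17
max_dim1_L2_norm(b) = 2.59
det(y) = 0.00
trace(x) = -1.20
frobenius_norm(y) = 11.63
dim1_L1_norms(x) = [6.85, 6.37, 5.09, 2.48]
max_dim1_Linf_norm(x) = 2.72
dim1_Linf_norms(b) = [2.43, 0.91, 1.76, 1.84]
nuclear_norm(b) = 7.47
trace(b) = -0.50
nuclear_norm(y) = 15.97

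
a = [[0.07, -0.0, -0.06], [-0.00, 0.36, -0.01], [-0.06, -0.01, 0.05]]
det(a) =-0.000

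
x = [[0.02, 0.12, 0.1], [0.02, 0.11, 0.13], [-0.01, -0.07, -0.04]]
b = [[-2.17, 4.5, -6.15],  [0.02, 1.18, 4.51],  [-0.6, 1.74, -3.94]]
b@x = [[0.11, 0.67, 0.61], [-0.02, -0.18, -0.02], [0.06, 0.40, 0.32]]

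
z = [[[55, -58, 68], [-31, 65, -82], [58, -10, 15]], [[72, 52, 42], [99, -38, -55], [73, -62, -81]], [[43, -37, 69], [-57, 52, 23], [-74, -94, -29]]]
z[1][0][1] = 52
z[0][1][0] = -31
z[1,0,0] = 72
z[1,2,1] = -62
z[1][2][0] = 73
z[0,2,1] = -10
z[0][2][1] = -10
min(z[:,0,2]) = 42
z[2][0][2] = 69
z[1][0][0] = 72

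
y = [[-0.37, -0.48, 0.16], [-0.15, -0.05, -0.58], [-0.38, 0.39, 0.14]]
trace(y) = -0.28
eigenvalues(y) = [(-0.59+0j), (0.15+0.58j), (0.15-0.58j)]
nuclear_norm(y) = 1.79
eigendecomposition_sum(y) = [[(-0.41-0j), -0.27+0.00j, (-0.13+0j)],[(-0.22-0j), -0.15+0.00j, -0.07+0.00j],[-0.10-0.00j, (-0.06+0j), (-0.03+0j)]] + [[(0.02+0.09j), -0.10-0.12j, (0.14-0.11j)], [0.03-0.12j, 0.05+0.22j, -0.26+0.03j], [-0.14-0.01j, 0.23-0.09j, 0.09+0.27j]] + [[0.02-0.09j, -0.10+0.12j, (0.14+0.11j)], [0.03+0.12j, 0.05-0.22j, (-0.26-0.03j)], [-0.14+0.01j, 0.23+0.09j, (0.09-0.27j)]]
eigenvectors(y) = [[-0.86+0.00j,(0.14+0.4j),(0.14-0.4j)],[-0.46+0.00j,(0.11-0.6j),0.11+0.60j],[(-0.2+0j),(-0.67+0j),(-0.67-0j)]]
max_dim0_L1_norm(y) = 0.92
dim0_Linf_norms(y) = [0.38, 0.48, 0.58]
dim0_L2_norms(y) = [0.55, 0.62, 0.62]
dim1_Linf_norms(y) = [0.48, 0.58, 0.39]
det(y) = -0.21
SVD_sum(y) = [[-0.24, -0.54, 0.14], [0.01, 0.02, -0.01], [0.07, 0.14, -0.04]] + [[-0.01, 0.02, 0.06], [0.08, -0.16, -0.51], [-0.05, 0.09, 0.29]] + [[-0.12, 0.04, -0.03], [-0.24, 0.09, -0.07], [-0.4, 0.15, -0.11]]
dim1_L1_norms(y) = [1.01, 0.78, 0.91]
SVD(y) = [[0.97, 0.09, -0.24], [-0.04, -0.86, -0.5], [-0.26, 0.49, -0.83]] @ diag([0.6323897311465058, 0.6227815039462568, 0.531626209176042]) @ [[-0.4, -0.89, 0.23], [-0.15, 0.31, 0.94], [0.90, -0.34, 0.26]]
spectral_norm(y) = 0.63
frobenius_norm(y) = 1.03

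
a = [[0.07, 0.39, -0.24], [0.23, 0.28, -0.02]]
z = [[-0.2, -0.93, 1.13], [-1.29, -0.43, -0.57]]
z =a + [[-0.27,-1.32,1.37], [-1.52,-0.71,-0.55]]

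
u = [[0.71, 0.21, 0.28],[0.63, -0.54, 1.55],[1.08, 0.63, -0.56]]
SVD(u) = [[-0.2, 0.47, -0.86], [-0.95, 0.12, 0.29], [0.23, 0.88, 0.42]] @ diag([1.8394939780223534, 1.4846504786933576, 0.08108551618558953]) @ [[-0.27, 0.34, -0.9],[0.91, 0.4, -0.12],[0.32, -0.85, -0.41]]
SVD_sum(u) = [[0.10, -0.12, 0.34], [0.47, -0.59, 1.58], [-0.11, 0.14, -0.39]] + [[0.63, 0.28, -0.08], [0.16, 0.07, -0.02], [1.18, 0.51, -0.16]] + [[-0.02, 0.06, 0.03], [0.01, -0.02, -0.01], [0.01, -0.03, -0.01]]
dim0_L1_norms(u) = [2.42, 1.38, 2.39]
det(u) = 0.22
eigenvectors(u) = [[0.53, 0.35, 0.01],[0.65, -0.86, -0.84],[0.54, -0.38, 0.53]]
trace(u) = -0.39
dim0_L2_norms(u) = [1.44, 0.86, 1.67]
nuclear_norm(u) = 3.41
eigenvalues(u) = [1.26, -0.12, -1.53]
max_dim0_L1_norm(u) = 2.42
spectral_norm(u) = 1.84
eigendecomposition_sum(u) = [[0.75,0.18,0.27], [0.93,0.23,0.34], [0.77,0.19,0.28]] + [[-0.05,0.02,0.03],[0.12,-0.04,-0.07],[0.05,-0.02,-0.03]] + [[0.01, 0.01, -0.02],  [-0.41, -0.73, 1.28],  [0.26, 0.46, -0.81]]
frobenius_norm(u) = 2.37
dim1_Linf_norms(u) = [0.71, 1.55, 1.08]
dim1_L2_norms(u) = [0.79, 1.76, 1.37]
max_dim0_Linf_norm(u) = 1.55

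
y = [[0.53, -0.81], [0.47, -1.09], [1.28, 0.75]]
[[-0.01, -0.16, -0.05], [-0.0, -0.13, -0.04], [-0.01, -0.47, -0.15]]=y@ [[-0.01, -0.35, -0.11], [-0.0, -0.03, -0.01]]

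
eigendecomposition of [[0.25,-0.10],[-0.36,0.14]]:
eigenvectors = [[0.57, 0.37],[-0.82, 0.93]]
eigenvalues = [0.39, -0.0]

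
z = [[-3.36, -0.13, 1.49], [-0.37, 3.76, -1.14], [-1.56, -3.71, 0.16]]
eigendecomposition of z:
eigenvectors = [[(0.59-0.35j), 0.59+0.35j, 0.12+0.00j], [0.18+0.00j, (0.18-0j), (-0.79+0j)], [0.71+0.00j, (0.71-0j), (0.6+0j)]]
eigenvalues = [(-2.07+0.76j), (-2.07-0.76j), (4.69+0j)]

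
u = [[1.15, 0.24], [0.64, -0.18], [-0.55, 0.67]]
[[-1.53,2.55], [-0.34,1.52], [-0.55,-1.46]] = u @ [[-0.99,2.28], [-1.64,-0.31]]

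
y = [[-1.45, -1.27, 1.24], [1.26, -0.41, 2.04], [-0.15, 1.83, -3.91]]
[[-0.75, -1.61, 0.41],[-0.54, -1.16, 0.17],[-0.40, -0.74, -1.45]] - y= [[0.7, -0.34, -0.83], [-1.8, -0.75, -1.87], [-0.25, -2.57, 2.46]]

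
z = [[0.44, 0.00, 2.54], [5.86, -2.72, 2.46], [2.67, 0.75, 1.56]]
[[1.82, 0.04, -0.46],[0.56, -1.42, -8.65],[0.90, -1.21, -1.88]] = z @ [[-0.14, -0.42, -0.99], [0.16, -0.30, 1.04], [0.74, 0.09, -0.01]]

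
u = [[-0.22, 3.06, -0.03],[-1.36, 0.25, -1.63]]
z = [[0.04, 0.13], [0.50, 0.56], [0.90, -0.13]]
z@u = [[-0.19, 0.15, -0.21], [-0.87, 1.67, -0.93], [-0.02, 2.72, 0.18]]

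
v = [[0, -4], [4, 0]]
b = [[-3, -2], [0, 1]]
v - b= [[3, -2], [4, -1]]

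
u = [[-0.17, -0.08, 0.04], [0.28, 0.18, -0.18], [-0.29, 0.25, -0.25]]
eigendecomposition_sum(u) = [[(-0.06+0.05j), (-0.04-0.01j), 0.02+0.00j], [(0.28-0.11j), (0.11+0.09j), (-0.08-0.04j)], [0.15-0.33j, (0.18-0.02j), (-0.1+0.03j)]] + [[(-0.06-0.05j),(-0.04+0.01j),0.02-0.00j],[(0.28+0.11j),0.11-0.09j,-0.08+0.04j],[0.15+0.33j,(0.18+0.02j),-0.10-0.03j]] + [[-0.04-0.00j, (-0.01-0j), -0.00+0.00j], [-0.29-0.00j, (-0.05-0j), (-0.03+0j)], [-0.60-0.00j, -0.10-0.00j, -0.06+0.00j]]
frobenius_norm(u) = 0.62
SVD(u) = [[-0.10, 0.44, -0.89],  [-0.03, -0.90, -0.44],  [-0.99, -0.02, 0.1]] @ diag([0.45963927588187503, 0.42106277769448747, 0.02525615384392831]) @ [[0.65, -0.53, 0.54],[-0.76, -0.48, 0.44],[-0.03, 0.7, 0.72]]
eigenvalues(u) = [(-0.04+0.17j), (-0.04-0.17j), (-0.15+0j)]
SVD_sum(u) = [[-0.03, 0.02, -0.02], [-0.01, 0.01, -0.01], [-0.3, 0.24, -0.25]] + [[-0.14, -0.09, 0.08], [0.29, 0.18, -0.17], [0.01, 0.0, -0.0]] + [[0.0, -0.02, -0.02], [0.00, -0.01, -0.01], [-0.00, 0.00, 0.0]]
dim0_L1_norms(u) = [0.74, 0.51, 0.47]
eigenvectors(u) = [[(0.15+0.07j), 0.15-0.07j, (0.07+0j)], [-0.45-0.44j, (-0.45+0.44j), (0.43+0j)], [(-0.76+0j), -0.76-0.00j, (0.9+0j)]]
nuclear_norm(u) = 0.91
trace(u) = -0.24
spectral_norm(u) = 0.46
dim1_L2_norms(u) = [0.19, 0.38, 0.46]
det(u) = -0.00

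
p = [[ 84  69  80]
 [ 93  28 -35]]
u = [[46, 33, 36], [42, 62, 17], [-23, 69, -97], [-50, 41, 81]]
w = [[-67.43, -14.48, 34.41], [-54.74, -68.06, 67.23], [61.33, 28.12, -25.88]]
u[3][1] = 41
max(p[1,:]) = 93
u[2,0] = -23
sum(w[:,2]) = 75.76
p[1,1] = 28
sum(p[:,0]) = 177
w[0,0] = -67.43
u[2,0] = -23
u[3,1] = 41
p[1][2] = -35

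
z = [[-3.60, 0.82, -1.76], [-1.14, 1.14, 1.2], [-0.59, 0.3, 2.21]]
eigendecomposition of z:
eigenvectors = [[0.97,  0.11,  -0.23],[0.21,  -0.69,  -0.97],[0.09,  -0.72,  0.11]]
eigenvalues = [-3.58, 2.59, 0.74]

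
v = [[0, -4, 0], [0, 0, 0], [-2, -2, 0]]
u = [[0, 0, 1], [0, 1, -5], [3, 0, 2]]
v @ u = [[0, -4, 20], [0, 0, 0], [0, -2, 8]]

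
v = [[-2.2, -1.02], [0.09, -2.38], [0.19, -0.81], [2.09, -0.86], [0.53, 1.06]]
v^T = [[-2.20, 0.09, 0.19, 2.09, 0.53], [-1.02, -2.38, -0.81, -0.86, 1.06]]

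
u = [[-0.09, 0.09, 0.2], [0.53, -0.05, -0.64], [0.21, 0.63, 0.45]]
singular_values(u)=[0.97, 0.68, 0.0]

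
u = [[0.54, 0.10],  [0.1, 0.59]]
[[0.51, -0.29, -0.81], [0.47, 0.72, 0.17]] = u@[[0.83, -0.78, -1.61], [0.65, 1.36, 0.56]]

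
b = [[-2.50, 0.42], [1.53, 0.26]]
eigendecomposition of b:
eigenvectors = [[-0.89, -0.14], [0.46, -0.99]]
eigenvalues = [-2.72, 0.48]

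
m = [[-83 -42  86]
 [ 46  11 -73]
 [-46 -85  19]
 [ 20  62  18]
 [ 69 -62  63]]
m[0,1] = -42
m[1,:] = [46, 11, -73]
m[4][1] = -62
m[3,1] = 62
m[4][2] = 63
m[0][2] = 86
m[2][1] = -85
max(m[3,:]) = 62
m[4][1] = -62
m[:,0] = [-83, 46, -46, 20, 69]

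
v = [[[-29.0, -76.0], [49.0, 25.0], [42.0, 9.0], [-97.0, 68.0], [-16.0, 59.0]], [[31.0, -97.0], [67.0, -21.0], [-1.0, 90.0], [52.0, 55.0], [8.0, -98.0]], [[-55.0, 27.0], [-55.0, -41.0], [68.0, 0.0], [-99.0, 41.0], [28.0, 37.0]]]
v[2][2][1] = 0.0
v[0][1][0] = 49.0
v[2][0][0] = -55.0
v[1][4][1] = -98.0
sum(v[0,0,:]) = -105.0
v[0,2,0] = 42.0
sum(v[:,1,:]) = 24.0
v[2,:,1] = [27.0, -41.0, 0.0, 41.0, 37.0]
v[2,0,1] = 27.0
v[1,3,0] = 52.0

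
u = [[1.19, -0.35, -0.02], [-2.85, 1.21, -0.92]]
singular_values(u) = [3.44, 0.37]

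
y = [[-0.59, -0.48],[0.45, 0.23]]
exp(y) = [[0.48, -0.40], [0.37, 1.16]]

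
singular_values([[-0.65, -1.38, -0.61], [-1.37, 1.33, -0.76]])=[2.09, 1.6]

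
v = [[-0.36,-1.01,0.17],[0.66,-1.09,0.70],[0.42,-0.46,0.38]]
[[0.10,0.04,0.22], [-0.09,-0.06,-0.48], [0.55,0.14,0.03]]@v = [[0.08, -0.25, 0.13], [-0.21, 0.38, -0.24], [-0.09, -0.72, 0.20]]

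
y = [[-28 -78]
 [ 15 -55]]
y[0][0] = -28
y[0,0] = -28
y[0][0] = -28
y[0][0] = -28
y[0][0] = -28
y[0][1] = -78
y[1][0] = 15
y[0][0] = -28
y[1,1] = -55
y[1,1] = -55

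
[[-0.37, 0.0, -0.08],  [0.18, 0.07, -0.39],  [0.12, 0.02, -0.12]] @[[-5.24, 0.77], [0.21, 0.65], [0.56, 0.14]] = [[1.89, -0.30], [-1.15, 0.13], [-0.69, 0.09]]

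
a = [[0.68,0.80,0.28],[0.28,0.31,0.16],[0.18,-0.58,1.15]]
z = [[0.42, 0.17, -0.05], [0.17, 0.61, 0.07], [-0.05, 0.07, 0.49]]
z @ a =[[0.32, 0.42, 0.09], [0.3, 0.28, 0.23], [0.07, -0.30, 0.56]]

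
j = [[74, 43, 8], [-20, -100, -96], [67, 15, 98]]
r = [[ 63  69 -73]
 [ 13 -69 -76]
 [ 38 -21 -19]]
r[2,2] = -19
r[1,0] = 13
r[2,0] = 38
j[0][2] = 8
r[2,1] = -21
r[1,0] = 13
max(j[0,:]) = 74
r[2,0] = 38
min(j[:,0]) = -20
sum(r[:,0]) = 114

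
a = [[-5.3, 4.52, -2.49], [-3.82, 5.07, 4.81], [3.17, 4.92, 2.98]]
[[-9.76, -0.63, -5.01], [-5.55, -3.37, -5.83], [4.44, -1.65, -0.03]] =a @ [[1.50, 0.14, 0.76], [-0.24, -0.19, -0.35], [0.29, -0.39, -0.24]]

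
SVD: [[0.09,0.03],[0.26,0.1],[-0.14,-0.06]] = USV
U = [[-0.29, 0.67],  [-0.84, 0.17],  [0.46, 0.72]]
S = [0.33, 0.01]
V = [[-0.93,-0.36], [0.36,-0.93]]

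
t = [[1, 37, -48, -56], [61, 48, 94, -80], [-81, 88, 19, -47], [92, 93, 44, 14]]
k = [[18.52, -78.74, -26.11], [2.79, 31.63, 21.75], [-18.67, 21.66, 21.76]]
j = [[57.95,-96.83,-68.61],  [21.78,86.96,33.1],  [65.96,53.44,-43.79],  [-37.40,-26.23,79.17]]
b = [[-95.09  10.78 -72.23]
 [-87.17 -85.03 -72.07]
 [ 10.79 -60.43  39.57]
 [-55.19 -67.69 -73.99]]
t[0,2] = -48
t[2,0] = -81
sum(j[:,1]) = 17.339999999999993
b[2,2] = 39.57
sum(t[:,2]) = 109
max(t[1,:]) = 94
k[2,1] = 21.66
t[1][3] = -80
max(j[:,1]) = 86.96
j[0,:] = [57.95, -96.83, -68.61]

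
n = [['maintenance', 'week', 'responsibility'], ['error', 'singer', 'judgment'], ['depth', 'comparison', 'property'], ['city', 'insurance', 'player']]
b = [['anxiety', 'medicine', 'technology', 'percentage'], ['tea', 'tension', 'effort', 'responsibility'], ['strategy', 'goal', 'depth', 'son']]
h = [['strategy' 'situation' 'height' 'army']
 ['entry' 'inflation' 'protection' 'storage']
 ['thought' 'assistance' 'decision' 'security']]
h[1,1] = 'inflation'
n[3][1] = 'insurance'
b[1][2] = 'effort'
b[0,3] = 'percentage'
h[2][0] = 'thought'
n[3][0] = 'city'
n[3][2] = 'player'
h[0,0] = 'strategy'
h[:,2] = ['height', 'protection', 'decision']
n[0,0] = 'maintenance'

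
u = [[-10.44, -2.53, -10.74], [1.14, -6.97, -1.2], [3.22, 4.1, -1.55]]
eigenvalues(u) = [(-5.26+5.07j), (-5.26-5.07j), (-8.43+0j)]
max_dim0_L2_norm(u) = 10.98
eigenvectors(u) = [[(-0.8+0j),(-0.8-0j),0.79+0.00j], [-0.15+0.23j,-0.15-0.23j,-0.62+0.00j], [0.42+0.32j,0.42-0.32j,-0.00+0.00j]]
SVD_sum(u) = [[-10.41,-3.82,-10.3],[-1.23,-0.45,-1.22],[1.51,0.55,1.49]] + [[-0.21, 1.29, -0.27], [1.04, -6.46, 1.34], [-0.59, 3.65, -0.76]] + [[0.18, -0.01, -0.17], [1.33, -0.06, -1.33], [2.3, -0.11, -2.28]]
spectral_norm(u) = 15.39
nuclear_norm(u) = 26.93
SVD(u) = [[-0.98,  -0.17,  -0.07], [-0.12,  0.86,  -0.5], [0.14,  -0.49,  -0.86]] @ diag([15.391923968969978, 7.786426584485788, 3.7554943187096383]) @ [[0.69, 0.25, 0.68],[0.16, -0.97, 0.20],[-0.71, 0.03, 0.70]]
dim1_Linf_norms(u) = [10.74, 6.97, 4.1]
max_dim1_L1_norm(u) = 23.71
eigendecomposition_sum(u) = [[(-3.45-0.53j), -4.41-0.65j, (-3.15-6.04j)],[(-0.81+0.88j), (-1.03+1.13j), (-2.33-0.26j)],[1.61+1.67j, (2.06+2.13j), (-0.78+4.46j)]] + [[(-3.45+0.53j), (-4.41+0.65j), -3.15+6.04j], [-0.81-0.88j, (-1.03-1.13j), (-2.33+0.26j)], [(1.61-1.67j), (2.06-2.13j), (-0.78-4.46j)]] + [[-3.54+0.00j,(6.28-0j),(-4.43+0j)], [(2.77-0j),(-4.91+0j),3.46-0.00j], [0.01-0.00j,(-0.02+0j),0.01-0.00j]]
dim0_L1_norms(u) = [14.8, 13.6, 13.49]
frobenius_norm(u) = 17.65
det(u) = -450.09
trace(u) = -18.96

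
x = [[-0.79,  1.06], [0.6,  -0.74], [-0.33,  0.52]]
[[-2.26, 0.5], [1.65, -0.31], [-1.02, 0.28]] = x @ [[1.45, 0.70], [-1.05, 0.99]]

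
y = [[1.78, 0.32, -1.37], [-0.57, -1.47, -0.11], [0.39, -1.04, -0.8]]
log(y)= [[1.54-1.18j, (2.31-1.58j), (-2.64+2.89j)], [(-0.6+0.94j), (-0.64+3.48j), 1.39-0.62j], [(1.57-1.26j), 2.96-0.46j, (-2.93+3.98j)]]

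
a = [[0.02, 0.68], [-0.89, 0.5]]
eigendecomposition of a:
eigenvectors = [[-0.20+0.63j, (-0.2-0.63j)],[(-0.75+0j), (-0.75-0j)]]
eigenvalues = [(0.26+0.74j), (0.26-0.74j)]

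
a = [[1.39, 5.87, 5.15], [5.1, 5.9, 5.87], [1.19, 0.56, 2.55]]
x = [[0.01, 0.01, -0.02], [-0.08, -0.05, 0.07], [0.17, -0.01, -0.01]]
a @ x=[[0.42,-0.33,0.33], [0.58,-0.30,0.25], [0.40,-0.04,-0.01]]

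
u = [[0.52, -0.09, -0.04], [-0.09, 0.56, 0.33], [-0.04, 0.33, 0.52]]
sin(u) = [[0.49, -0.07, -0.03], [-0.07, 0.50, 0.28], [-0.03, 0.28, 0.47]]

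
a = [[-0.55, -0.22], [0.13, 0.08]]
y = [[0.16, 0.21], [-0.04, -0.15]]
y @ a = [[-0.06, -0.02], [0.0, -0.00]]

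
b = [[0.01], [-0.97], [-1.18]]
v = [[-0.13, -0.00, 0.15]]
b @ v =[[-0.00,0.00,0.0], [0.13,0.0,-0.15], [0.15,0.00,-0.18]]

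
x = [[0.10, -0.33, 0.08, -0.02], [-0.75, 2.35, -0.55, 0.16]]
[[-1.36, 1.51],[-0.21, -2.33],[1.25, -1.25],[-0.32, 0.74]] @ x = [[-1.27, 4.0, -0.94, 0.27], [1.73, -5.41, 1.26, -0.37], [1.06, -3.35, 0.79, -0.22], [-0.59, 1.84, -0.43, 0.12]]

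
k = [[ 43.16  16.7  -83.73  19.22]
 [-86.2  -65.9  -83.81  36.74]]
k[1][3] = 36.74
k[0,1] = 16.7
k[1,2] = -83.81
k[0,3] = 19.22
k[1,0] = -86.2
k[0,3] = 19.22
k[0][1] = 16.7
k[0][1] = 16.7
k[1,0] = -86.2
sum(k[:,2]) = -167.54000000000002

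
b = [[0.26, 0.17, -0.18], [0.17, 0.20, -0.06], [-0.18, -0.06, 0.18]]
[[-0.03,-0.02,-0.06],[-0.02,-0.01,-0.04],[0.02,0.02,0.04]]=b @ [[-0.13, -0.06, -0.07], [-0.02, 0.04, -0.11], [-0.03, 0.08, 0.11]]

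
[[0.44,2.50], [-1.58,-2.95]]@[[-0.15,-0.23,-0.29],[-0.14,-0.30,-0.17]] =[[-0.42, -0.85, -0.55], [0.65, 1.25, 0.96]]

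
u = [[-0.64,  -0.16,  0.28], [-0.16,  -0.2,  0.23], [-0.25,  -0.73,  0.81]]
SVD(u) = [[-0.44, 0.89, 0.15], [-0.27, 0.03, -0.96], [-0.86, -0.46, 0.23]] @ diag([1.2747660790916724, 0.5084722788745928, 0.005233088316032562]) @ [[0.42, 0.59, -0.69],[-0.9, 0.37, -0.23],[0.12, 0.72, 0.69]]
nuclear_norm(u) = 1.79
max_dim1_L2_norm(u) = 1.12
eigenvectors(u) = [[0.94, -0.12, 0.19], [0.22, -0.72, 0.24], [0.28, -0.68, 0.95]]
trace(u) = -0.03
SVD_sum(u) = [[-0.23, -0.33, 0.38], [-0.14, -0.2, 0.24], [-0.46, -0.64, 0.75]] + [[-0.41, 0.17, -0.10], [-0.01, 0.01, -0.00], [0.21, -0.09, 0.05]] + [[0.00, 0.0, 0.0], [-0.00, -0.00, -0.0], [0.0, 0.00, 0.00]]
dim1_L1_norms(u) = [1.08, 0.59, 1.79]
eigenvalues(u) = [-0.59, -0.01, 0.57]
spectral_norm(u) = 1.27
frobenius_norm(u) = 1.37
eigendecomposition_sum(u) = [[-0.63,  -0.02,  0.13], [-0.15,  -0.0,  0.03], [-0.19,  -0.01,  0.04]] + [[0.0, -0.0, 0.00],[0.00, -0.01, 0.0],[0.0, -0.01, 0.00]] + [[-0.01, -0.14, 0.15], [-0.02, -0.18, 0.20], [-0.06, -0.71, 0.77]]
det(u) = 0.00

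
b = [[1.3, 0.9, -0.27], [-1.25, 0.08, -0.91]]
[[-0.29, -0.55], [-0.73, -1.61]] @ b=[[0.31, -0.30, 0.58],[1.06, -0.79, 1.66]]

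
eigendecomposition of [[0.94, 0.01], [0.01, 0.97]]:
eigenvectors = [[-0.96, -0.29], [0.29, -0.96]]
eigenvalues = [0.94, 0.97]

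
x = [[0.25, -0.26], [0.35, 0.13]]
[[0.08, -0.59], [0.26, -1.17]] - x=[[-0.17, -0.33], [-0.09, -1.3]]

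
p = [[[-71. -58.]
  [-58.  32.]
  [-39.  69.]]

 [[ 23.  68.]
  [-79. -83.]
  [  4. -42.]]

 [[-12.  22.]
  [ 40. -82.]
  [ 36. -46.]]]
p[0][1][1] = 32.0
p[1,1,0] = -79.0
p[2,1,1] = -82.0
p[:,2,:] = [[-39.0, 69.0], [4.0, -42.0], [36.0, -46.0]]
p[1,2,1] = -42.0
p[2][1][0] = 40.0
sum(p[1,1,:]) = -162.0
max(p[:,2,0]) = 36.0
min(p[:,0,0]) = -71.0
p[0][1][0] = -58.0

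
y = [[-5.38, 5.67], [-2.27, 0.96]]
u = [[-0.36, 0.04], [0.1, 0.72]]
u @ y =[[1.85, -2.0], [-2.17, 1.26]]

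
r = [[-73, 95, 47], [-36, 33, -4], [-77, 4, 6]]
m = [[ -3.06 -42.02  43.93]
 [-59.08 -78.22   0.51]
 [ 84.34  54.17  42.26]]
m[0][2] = 43.93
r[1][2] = -4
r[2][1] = 4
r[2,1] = 4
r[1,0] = -36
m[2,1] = 54.17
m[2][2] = 42.26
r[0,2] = 47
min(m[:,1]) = -78.22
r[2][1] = 4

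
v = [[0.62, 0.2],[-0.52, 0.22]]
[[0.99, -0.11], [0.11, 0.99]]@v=[[0.67, 0.17], [-0.45, 0.24]]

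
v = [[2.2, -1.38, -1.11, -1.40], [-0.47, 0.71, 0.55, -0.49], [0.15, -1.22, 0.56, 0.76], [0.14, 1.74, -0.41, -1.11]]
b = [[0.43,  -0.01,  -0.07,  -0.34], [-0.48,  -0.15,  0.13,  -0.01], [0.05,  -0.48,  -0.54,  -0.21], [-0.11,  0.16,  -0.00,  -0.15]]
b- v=[[-1.77,1.37,1.04,1.06], [-0.01,-0.86,-0.42,0.48], [-0.10,0.74,-1.1,-0.97], [-0.25,-1.58,0.41,0.96]]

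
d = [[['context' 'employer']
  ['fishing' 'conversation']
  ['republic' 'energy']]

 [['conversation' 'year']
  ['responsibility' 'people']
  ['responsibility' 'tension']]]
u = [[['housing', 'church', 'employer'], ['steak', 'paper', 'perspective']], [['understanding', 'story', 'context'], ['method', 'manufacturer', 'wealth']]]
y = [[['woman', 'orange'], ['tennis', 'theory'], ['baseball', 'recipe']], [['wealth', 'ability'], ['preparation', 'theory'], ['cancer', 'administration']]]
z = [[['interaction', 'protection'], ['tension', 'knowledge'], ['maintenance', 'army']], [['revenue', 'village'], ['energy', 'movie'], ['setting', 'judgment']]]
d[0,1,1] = 'conversation'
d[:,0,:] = [['context', 'employer'], ['conversation', 'year']]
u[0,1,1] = 'paper'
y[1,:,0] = ['wealth', 'preparation', 'cancer']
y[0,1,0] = 'tennis'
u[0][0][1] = 'church'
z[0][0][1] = 'protection'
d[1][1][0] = 'responsibility'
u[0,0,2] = 'employer'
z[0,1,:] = ['tension', 'knowledge']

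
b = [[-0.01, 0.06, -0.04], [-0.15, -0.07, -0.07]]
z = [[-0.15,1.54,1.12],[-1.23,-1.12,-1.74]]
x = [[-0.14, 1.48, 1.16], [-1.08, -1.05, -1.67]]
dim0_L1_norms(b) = [0.16, 0.13, 0.11]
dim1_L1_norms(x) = [2.78, 3.8]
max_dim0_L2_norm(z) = 2.07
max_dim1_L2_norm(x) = 2.25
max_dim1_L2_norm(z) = 2.41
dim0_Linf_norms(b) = [0.15, 0.07, 0.07]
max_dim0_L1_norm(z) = 2.86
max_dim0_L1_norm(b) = 0.16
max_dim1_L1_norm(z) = 4.09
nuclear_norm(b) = 0.25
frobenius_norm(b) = 0.19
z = b + x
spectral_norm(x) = 2.78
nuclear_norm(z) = 3.93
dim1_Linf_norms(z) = [1.54, 1.74]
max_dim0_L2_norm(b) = 0.15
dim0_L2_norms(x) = [1.09, 1.81, 2.03]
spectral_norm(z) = 2.89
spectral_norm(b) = 0.18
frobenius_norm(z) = 3.07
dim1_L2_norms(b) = [0.07, 0.18]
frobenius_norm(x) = 2.93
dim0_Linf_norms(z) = [1.23, 1.54, 1.74]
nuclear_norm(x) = 3.72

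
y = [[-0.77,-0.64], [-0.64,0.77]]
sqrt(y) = [[0.12+0.89j, -0.32+0.32j], [(-0.32+0.32j), (0.89+0.12j)]]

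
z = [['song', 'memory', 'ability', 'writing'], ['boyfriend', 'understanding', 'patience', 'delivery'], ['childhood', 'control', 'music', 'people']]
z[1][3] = 'delivery'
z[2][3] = 'people'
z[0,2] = 'ability'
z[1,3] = 'delivery'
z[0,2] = 'ability'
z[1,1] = 'understanding'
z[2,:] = ['childhood', 'control', 'music', 'people']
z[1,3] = 'delivery'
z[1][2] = 'patience'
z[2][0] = 'childhood'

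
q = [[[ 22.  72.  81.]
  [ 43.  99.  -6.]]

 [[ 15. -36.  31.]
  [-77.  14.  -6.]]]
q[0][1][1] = 99.0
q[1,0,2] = 31.0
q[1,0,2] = 31.0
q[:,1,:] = [[43.0, 99.0, -6.0], [-77.0, 14.0, -6.0]]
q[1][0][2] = 31.0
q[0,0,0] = 22.0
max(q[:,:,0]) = 43.0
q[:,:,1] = [[72.0, 99.0], [-36.0, 14.0]]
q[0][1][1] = 99.0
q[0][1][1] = 99.0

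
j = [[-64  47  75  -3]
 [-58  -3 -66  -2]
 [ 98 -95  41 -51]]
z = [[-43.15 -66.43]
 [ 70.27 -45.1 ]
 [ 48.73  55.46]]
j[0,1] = 47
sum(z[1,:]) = 25.169999999999995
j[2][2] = 41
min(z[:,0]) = -43.15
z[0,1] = -66.43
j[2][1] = -95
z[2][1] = 55.46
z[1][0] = 70.27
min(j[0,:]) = -64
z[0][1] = -66.43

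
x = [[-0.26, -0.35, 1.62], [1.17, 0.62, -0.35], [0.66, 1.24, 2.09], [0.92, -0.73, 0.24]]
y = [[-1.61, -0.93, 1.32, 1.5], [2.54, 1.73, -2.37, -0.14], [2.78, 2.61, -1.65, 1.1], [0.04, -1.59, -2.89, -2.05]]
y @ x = [[1.58,0.53,0.84], [-0.33,-2.65,-1.48], [2.25,-2.2,0.41], [-5.66,-3.09,-5.91]]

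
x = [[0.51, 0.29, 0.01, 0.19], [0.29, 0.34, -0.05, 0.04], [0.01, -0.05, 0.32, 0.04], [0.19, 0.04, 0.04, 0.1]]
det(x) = 0.000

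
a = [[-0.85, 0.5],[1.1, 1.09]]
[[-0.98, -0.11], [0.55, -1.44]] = a@[[0.91, -0.41],  [-0.41, -0.91]]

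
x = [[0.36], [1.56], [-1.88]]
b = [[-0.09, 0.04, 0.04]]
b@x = [[-0.05]]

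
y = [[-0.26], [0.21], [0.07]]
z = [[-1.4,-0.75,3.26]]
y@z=[[0.36, 0.20, -0.85], [-0.29, -0.16, 0.68], [-0.1, -0.05, 0.23]]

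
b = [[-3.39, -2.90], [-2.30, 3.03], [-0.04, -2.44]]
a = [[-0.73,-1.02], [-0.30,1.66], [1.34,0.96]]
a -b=[[2.66,  1.88], [2.00,  -1.37], [1.38,  3.4]]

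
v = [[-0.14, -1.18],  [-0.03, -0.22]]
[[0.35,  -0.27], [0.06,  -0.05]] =v @[[0.46, -0.35], [-0.35, 0.27]]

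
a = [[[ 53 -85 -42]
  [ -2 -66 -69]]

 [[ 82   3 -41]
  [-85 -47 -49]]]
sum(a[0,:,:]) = -211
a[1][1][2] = -49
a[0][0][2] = -42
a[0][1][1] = -66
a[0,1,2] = -69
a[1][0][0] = 82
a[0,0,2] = -42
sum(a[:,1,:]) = -318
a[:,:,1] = [[-85, -66], [3, -47]]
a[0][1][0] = -2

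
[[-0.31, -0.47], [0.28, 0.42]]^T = [[-0.31,0.28], [-0.47,0.42]]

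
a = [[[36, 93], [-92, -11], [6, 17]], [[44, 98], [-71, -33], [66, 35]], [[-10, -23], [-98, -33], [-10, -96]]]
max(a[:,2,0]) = 66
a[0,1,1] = -11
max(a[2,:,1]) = -23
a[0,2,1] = 17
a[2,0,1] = -23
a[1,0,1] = 98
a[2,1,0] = -98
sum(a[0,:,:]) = 49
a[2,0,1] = -23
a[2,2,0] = -10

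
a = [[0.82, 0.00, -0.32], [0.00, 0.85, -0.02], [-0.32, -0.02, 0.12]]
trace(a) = 1.79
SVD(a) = [[-0.93, 0.08, 0.36], [-0.08, -1.00, 0.02], [0.36, -0.01, 0.93]] @ diag([0.9447911058092999, 0.8498518748079735, 0.004642980617273711]) @ [[-0.93, -0.08, 0.36], [0.08, -1.0, -0.01], [-0.36, -0.02, -0.93]]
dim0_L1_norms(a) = [1.14, 0.87, 0.46]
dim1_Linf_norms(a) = [0.82, 0.85, 0.32]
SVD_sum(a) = [[0.82, 0.07, -0.32], [0.07, 0.01, -0.03], [-0.32, -0.03, 0.12]] + [[0.01, -0.07, -0.00], [-0.07, 0.84, 0.01], [-0.00, 0.01, 0.0]] + [[-0.0,-0.00,-0.0], [-0.0,-0.00,-0.0], [-0.0,-0.0,-0.0]]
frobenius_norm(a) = 1.27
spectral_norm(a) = 0.94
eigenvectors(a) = [[-0.36, 0.93, -0.08], [-0.02, 0.08, 1.00], [-0.93, -0.36, 0.01]]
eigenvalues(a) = [-0.0, 0.94, 0.85]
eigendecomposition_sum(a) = [[-0.0, -0.0, -0.0], [-0.0, -0.0, -0.00], [-0.00, -0.0, -0.0]] + [[0.82, 0.07, -0.32], [0.07, 0.01, -0.03], [-0.32, -0.03, 0.12]] + [[0.01, -0.07, -0.00], [-0.07, 0.84, 0.01], [-0.00, 0.01, 0.0]]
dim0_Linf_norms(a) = [0.82, 0.85, 0.32]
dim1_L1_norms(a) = [1.14, 0.87, 0.46]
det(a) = -0.00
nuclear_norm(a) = 1.80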